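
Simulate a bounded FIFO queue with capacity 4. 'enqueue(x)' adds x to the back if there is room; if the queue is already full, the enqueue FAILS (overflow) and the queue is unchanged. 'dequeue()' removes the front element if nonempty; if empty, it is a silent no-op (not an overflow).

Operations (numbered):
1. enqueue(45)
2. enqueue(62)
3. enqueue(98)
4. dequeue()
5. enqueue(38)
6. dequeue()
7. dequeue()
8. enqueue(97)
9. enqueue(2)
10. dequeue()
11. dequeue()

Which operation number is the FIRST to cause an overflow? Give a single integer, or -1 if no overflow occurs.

1. enqueue(45): size=1
2. enqueue(62): size=2
3. enqueue(98): size=3
4. dequeue(): size=2
5. enqueue(38): size=3
6. dequeue(): size=2
7. dequeue(): size=1
8. enqueue(97): size=2
9. enqueue(2): size=3
10. dequeue(): size=2
11. dequeue(): size=1

Answer: -1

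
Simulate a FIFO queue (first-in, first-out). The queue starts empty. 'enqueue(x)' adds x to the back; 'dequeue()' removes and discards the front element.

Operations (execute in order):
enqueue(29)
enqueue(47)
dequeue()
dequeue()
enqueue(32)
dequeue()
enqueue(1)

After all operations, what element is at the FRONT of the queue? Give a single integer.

Answer: 1

Derivation:
enqueue(29): queue = [29]
enqueue(47): queue = [29, 47]
dequeue(): queue = [47]
dequeue(): queue = []
enqueue(32): queue = [32]
dequeue(): queue = []
enqueue(1): queue = [1]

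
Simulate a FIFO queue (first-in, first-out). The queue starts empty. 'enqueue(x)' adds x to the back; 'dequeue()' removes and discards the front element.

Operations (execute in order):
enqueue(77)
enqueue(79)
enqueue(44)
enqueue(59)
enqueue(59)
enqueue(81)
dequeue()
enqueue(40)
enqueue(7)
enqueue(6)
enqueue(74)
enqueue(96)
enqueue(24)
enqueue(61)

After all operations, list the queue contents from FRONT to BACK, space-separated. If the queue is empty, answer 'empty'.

enqueue(77): [77]
enqueue(79): [77, 79]
enqueue(44): [77, 79, 44]
enqueue(59): [77, 79, 44, 59]
enqueue(59): [77, 79, 44, 59, 59]
enqueue(81): [77, 79, 44, 59, 59, 81]
dequeue(): [79, 44, 59, 59, 81]
enqueue(40): [79, 44, 59, 59, 81, 40]
enqueue(7): [79, 44, 59, 59, 81, 40, 7]
enqueue(6): [79, 44, 59, 59, 81, 40, 7, 6]
enqueue(74): [79, 44, 59, 59, 81, 40, 7, 6, 74]
enqueue(96): [79, 44, 59, 59, 81, 40, 7, 6, 74, 96]
enqueue(24): [79, 44, 59, 59, 81, 40, 7, 6, 74, 96, 24]
enqueue(61): [79, 44, 59, 59, 81, 40, 7, 6, 74, 96, 24, 61]

Answer: 79 44 59 59 81 40 7 6 74 96 24 61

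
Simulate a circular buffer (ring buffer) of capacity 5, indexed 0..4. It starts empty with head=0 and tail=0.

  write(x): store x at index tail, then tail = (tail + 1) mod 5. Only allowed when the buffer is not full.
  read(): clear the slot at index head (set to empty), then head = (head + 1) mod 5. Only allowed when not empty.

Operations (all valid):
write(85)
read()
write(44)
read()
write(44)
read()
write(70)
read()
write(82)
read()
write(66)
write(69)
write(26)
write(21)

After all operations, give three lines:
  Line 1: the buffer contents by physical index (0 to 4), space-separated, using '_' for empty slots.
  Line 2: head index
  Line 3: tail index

write(85): buf=[85 _ _ _ _], head=0, tail=1, size=1
read(): buf=[_ _ _ _ _], head=1, tail=1, size=0
write(44): buf=[_ 44 _ _ _], head=1, tail=2, size=1
read(): buf=[_ _ _ _ _], head=2, tail=2, size=0
write(44): buf=[_ _ 44 _ _], head=2, tail=3, size=1
read(): buf=[_ _ _ _ _], head=3, tail=3, size=0
write(70): buf=[_ _ _ 70 _], head=3, tail=4, size=1
read(): buf=[_ _ _ _ _], head=4, tail=4, size=0
write(82): buf=[_ _ _ _ 82], head=4, tail=0, size=1
read(): buf=[_ _ _ _ _], head=0, tail=0, size=0
write(66): buf=[66 _ _ _ _], head=0, tail=1, size=1
write(69): buf=[66 69 _ _ _], head=0, tail=2, size=2
write(26): buf=[66 69 26 _ _], head=0, tail=3, size=3
write(21): buf=[66 69 26 21 _], head=0, tail=4, size=4

Answer: 66 69 26 21 _
0
4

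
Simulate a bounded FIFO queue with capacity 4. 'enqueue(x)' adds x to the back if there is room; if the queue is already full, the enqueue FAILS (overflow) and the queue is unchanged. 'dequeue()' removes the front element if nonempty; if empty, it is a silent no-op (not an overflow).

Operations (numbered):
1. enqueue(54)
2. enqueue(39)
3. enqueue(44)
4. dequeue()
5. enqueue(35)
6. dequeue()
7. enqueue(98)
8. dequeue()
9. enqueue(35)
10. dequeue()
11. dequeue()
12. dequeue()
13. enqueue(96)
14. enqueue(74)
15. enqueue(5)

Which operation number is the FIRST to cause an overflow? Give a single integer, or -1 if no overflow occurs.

1. enqueue(54): size=1
2. enqueue(39): size=2
3. enqueue(44): size=3
4. dequeue(): size=2
5. enqueue(35): size=3
6. dequeue(): size=2
7. enqueue(98): size=3
8. dequeue(): size=2
9. enqueue(35): size=3
10. dequeue(): size=2
11. dequeue(): size=1
12. dequeue(): size=0
13. enqueue(96): size=1
14. enqueue(74): size=2
15. enqueue(5): size=3

Answer: -1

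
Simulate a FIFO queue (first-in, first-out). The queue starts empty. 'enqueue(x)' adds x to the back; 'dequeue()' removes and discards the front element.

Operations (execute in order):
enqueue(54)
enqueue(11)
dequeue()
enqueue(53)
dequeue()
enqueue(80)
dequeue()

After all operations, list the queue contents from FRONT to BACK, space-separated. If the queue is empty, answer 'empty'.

Answer: 80

Derivation:
enqueue(54): [54]
enqueue(11): [54, 11]
dequeue(): [11]
enqueue(53): [11, 53]
dequeue(): [53]
enqueue(80): [53, 80]
dequeue(): [80]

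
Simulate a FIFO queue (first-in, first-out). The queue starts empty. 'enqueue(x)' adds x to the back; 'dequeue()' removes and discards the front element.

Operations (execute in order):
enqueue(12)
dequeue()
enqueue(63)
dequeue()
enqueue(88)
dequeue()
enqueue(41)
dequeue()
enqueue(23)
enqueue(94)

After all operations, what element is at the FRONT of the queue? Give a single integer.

Answer: 23

Derivation:
enqueue(12): queue = [12]
dequeue(): queue = []
enqueue(63): queue = [63]
dequeue(): queue = []
enqueue(88): queue = [88]
dequeue(): queue = []
enqueue(41): queue = [41]
dequeue(): queue = []
enqueue(23): queue = [23]
enqueue(94): queue = [23, 94]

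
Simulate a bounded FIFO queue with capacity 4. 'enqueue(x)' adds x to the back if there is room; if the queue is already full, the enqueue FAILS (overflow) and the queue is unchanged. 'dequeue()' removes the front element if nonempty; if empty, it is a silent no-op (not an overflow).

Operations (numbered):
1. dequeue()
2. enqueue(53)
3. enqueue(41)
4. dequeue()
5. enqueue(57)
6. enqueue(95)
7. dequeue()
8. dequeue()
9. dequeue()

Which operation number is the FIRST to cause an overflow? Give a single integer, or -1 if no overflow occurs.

Answer: -1

Derivation:
1. dequeue(): empty, no-op, size=0
2. enqueue(53): size=1
3. enqueue(41): size=2
4. dequeue(): size=1
5. enqueue(57): size=2
6. enqueue(95): size=3
7. dequeue(): size=2
8. dequeue(): size=1
9. dequeue(): size=0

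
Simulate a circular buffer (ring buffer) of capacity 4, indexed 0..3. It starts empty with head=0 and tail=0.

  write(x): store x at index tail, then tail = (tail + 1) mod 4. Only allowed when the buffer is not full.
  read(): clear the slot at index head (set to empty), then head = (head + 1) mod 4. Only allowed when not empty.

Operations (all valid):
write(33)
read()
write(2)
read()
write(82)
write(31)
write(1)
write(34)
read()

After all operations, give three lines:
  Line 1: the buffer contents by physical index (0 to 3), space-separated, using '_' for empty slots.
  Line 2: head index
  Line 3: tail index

Answer: 1 34 _ 31
3
2

Derivation:
write(33): buf=[33 _ _ _], head=0, tail=1, size=1
read(): buf=[_ _ _ _], head=1, tail=1, size=0
write(2): buf=[_ 2 _ _], head=1, tail=2, size=1
read(): buf=[_ _ _ _], head=2, tail=2, size=0
write(82): buf=[_ _ 82 _], head=2, tail=3, size=1
write(31): buf=[_ _ 82 31], head=2, tail=0, size=2
write(1): buf=[1 _ 82 31], head=2, tail=1, size=3
write(34): buf=[1 34 82 31], head=2, tail=2, size=4
read(): buf=[1 34 _ 31], head=3, tail=2, size=3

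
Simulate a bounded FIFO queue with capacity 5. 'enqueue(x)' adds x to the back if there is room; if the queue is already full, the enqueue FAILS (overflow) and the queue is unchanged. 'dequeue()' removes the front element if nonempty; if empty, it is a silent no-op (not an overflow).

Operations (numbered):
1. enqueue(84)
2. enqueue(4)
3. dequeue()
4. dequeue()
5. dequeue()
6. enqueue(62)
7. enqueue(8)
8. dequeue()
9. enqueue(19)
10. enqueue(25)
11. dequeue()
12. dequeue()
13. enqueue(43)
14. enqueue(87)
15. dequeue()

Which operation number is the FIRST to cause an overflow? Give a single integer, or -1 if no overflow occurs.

1. enqueue(84): size=1
2. enqueue(4): size=2
3. dequeue(): size=1
4. dequeue(): size=0
5. dequeue(): empty, no-op, size=0
6. enqueue(62): size=1
7. enqueue(8): size=2
8. dequeue(): size=1
9. enqueue(19): size=2
10. enqueue(25): size=3
11. dequeue(): size=2
12. dequeue(): size=1
13. enqueue(43): size=2
14. enqueue(87): size=3
15. dequeue(): size=2

Answer: -1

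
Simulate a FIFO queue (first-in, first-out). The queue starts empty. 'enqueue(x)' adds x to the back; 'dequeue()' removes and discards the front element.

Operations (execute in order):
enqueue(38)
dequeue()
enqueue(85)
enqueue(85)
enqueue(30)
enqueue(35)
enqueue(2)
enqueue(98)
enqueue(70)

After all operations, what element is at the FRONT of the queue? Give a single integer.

Answer: 85

Derivation:
enqueue(38): queue = [38]
dequeue(): queue = []
enqueue(85): queue = [85]
enqueue(85): queue = [85, 85]
enqueue(30): queue = [85, 85, 30]
enqueue(35): queue = [85, 85, 30, 35]
enqueue(2): queue = [85, 85, 30, 35, 2]
enqueue(98): queue = [85, 85, 30, 35, 2, 98]
enqueue(70): queue = [85, 85, 30, 35, 2, 98, 70]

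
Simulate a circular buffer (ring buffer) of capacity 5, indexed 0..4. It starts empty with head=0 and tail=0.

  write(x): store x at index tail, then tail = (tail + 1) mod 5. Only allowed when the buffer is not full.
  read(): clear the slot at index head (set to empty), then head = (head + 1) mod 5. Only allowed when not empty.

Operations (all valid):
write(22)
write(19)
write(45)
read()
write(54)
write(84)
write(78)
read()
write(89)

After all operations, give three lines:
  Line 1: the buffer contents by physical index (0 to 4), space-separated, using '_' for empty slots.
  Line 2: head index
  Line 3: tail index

Answer: 78 89 45 54 84
2
2

Derivation:
write(22): buf=[22 _ _ _ _], head=0, tail=1, size=1
write(19): buf=[22 19 _ _ _], head=0, tail=2, size=2
write(45): buf=[22 19 45 _ _], head=0, tail=3, size=3
read(): buf=[_ 19 45 _ _], head=1, tail=3, size=2
write(54): buf=[_ 19 45 54 _], head=1, tail=4, size=3
write(84): buf=[_ 19 45 54 84], head=1, tail=0, size=4
write(78): buf=[78 19 45 54 84], head=1, tail=1, size=5
read(): buf=[78 _ 45 54 84], head=2, tail=1, size=4
write(89): buf=[78 89 45 54 84], head=2, tail=2, size=5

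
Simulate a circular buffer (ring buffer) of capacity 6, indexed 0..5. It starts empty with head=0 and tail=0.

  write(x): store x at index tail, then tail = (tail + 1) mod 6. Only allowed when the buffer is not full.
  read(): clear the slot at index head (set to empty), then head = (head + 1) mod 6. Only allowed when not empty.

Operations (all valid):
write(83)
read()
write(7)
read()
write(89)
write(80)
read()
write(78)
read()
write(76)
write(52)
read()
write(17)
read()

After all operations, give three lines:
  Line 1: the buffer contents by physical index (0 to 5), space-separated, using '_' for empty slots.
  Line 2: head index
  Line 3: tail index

write(83): buf=[83 _ _ _ _ _], head=0, tail=1, size=1
read(): buf=[_ _ _ _ _ _], head=1, tail=1, size=0
write(7): buf=[_ 7 _ _ _ _], head=1, tail=2, size=1
read(): buf=[_ _ _ _ _ _], head=2, tail=2, size=0
write(89): buf=[_ _ 89 _ _ _], head=2, tail=3, size=1
write(80): buf=[_ _ 89 80 _ _], head=2, tail=4, size=2
read(): buf=[_ _ _ 80 _ _], head=3, tail=4, size=1
write(78): buf=[_ _ _ 80 78 _], head=3, tail=5, size=2
read(): buf=[_ _ _ _ 78 _], head=4, tail=5, size=1
write(76): buf=[_ _ _ _ 78 76], head=4, tail=0, size=2
write(52): buf=[52 _ _ _ 78 76], head=4, tail=1, size=3
read(): buf=[52 _ _ _ _ 76], head=5, tail=1, size=2
write(17): buf=[52 17 _ _ _ 76], head=5, tail=2, size=3
read(): buf=[52 17 _ _ _ _], head=0, tail=2, size=2

Answer: 52 17 _ _ _ _
0
2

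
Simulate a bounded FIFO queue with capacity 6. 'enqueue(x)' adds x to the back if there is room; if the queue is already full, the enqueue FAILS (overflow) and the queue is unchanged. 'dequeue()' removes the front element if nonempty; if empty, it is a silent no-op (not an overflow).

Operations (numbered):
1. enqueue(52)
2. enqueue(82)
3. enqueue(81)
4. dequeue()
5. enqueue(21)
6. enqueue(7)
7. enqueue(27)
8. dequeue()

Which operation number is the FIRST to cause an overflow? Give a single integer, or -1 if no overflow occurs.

Answer: -1

Derivation:
1. enqueue(52): size=1
2. enqueue(82): size=2
3. enqueue(81): size=3
4. dequeue(): size=2
5. enqueue(21): size=3
6. enqueue(7): size=4
7. enqueue(27): size=5
8. dequeue(): size=4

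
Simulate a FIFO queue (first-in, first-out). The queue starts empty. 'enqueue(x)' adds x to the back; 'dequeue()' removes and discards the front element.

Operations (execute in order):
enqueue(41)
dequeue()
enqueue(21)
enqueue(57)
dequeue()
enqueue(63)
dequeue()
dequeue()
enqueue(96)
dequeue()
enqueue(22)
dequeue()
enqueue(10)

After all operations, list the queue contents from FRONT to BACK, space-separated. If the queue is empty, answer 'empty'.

enqueue(41): [41]
dequeue(): []
enqueue(21): [21]
enqueue(57): [21, 57]
dequeue(): [57]
enqueue(63): [57, 63]
dequeue(): [63]
dequeue(): []
enqueue(96): [96]
dequeue(): []
enqueue(22): [22]
dequeue(): []
enqueue(10): [10]

Answer: 10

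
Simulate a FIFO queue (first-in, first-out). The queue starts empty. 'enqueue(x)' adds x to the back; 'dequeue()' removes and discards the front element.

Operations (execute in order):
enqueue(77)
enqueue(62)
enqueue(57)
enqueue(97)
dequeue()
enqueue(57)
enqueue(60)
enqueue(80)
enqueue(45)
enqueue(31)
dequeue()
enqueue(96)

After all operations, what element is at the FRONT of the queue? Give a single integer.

Answer: 57

Derivation:
enqueue(77): queue = [77]
enqueue(62): queue = [77, 62]
enqueue(57): queue = [77, 62, 57]
enqueue(97): queue = [77, 62, 57, 97]
dequeue(): queue = [62, 57, 97]
enqueue(57): queue = [62, 57, 97, 57]
enqueue(60): queue = [62, 57, 97, 57, 60]
enqueue(80): queue = [62, 57, 97, 57, 60, 80]
enqueue(45): queue = [62, 57, 97, 57, 60, 80, 45]
enqueue(31): queue = [62, 57, 97, 57, 60, 80, 45, 31]
dequeue(): queue = [57, 97, 57, 60, 80, 45, 31]
enqueue(96): queue = [57, 97, 57, 60, 80, 45, 31, 96]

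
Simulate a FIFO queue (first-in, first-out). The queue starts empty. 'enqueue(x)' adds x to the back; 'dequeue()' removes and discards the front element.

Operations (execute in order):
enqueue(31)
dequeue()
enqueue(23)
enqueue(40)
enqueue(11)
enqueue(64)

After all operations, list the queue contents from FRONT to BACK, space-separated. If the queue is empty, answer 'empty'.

enqueue(31): [31]
dequeue(): []
enqueue(23): [23]
enqueue(40): [23, 40]
enqueue(11): [23, 40, 11]
enqueue(64): [23, 40, 11, 64]

Answer: 23 40 11 64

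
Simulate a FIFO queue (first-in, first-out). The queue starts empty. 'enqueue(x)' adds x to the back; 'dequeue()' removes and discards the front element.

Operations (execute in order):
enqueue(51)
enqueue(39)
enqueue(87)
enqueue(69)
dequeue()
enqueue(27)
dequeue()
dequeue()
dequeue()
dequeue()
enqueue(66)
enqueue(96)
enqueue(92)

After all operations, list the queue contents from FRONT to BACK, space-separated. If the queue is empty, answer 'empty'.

Answer: 66 96 92

Derivation:
enqueue(51): [51]
enqueue(39): [51, 39]
enqueue(87): [51, 39, 87]
enqueue(69): [51, 39, 87, 69]
dequeue(): [39, 87, 69]
enqueue(27): [39, 87, 69, 27]
dequeue(): [87, 69, 27]
dequeue(): [69, 27]
dequeue(): [27]
dequeue(): []
enqueue(66): [66]
enqueue(96): [66, 96]
enqueue(92): [66, 96, 92]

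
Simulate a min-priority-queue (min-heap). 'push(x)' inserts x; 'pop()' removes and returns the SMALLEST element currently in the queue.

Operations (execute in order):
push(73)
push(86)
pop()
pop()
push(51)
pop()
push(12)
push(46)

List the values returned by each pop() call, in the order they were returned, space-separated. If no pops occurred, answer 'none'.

push(73): heap contents = [73]
push(86): heap contents = [73, 86]
pop() → 73: heap contents = [86]
pop() → 86: heap contents = []
push(51): heap contents = [51]
pop() → 51: heap contents = []
push(12): heap contents = [12]
push(46): heap contents = [12, 46]

Answer: 73 86 51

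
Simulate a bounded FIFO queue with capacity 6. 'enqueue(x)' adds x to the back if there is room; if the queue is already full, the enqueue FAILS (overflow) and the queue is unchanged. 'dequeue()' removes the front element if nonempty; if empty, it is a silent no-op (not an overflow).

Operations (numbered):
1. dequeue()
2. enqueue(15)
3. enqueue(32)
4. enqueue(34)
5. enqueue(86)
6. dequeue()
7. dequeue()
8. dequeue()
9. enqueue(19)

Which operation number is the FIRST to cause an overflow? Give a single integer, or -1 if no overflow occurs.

1. dequeue(): empty, no-op, size=0
2. enqueue(15): size=1
3. enqueue(32): size=2
4. enqueue(34): size=3
5. enqueue(86): size=4
6. dequeue(): size=3
7. dequeue(): size=2
8. dequeue(): size=1
9. enqueue(19): size=2

Answer: -1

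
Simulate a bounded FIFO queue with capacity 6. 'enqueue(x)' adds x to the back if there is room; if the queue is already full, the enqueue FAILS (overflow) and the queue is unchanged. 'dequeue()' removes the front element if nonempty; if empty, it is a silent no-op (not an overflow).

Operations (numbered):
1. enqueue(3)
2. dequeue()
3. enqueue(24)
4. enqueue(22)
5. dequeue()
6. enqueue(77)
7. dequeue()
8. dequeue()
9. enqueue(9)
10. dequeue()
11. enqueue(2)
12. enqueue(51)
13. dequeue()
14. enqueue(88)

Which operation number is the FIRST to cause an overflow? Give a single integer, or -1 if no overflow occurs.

Answer: -1

Derivation:
1. enqueue(3): size=1
2. dequeue(): size=0
3. enqueue(24): size=1
4. enqueue(22): size=2
5. dequeue(): size=1
6. enqueue(77): size=2
7. dequeue(): size=1
8. dequeue(): size=0
9. enqueue(9): size=1
10. dequeue(): size=0
11. enqueue(2): size=1
12. enqueue(51): size=2
13. dequeue(): size=1
14. enqueue(88): size=2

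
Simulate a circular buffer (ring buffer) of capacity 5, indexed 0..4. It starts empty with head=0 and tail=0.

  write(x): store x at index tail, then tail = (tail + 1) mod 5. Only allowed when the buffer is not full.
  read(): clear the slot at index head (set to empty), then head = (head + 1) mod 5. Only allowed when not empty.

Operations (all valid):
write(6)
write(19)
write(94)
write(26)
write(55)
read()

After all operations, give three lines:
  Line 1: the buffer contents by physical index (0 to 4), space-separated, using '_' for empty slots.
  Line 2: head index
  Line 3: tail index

write(6): buf=[6 _ _ _ _], head=0, tail=1, size=1
write(19): buf=[6 19 _ _ _], head=0, tail=2, size=2
write(94): buf=[6 19 94 _ _], head=0, tail=3, size=3
write(26): buf=[6 19 94 26 _], head=0, tail=4, size=4
write(55): buf=[6 19 94 26 55], head=0, tail=0, size=5
read(): buf=[_ 19 94 26 55], head=1, tail=0, size=4

Answer: _ 19 94 26 55
1
0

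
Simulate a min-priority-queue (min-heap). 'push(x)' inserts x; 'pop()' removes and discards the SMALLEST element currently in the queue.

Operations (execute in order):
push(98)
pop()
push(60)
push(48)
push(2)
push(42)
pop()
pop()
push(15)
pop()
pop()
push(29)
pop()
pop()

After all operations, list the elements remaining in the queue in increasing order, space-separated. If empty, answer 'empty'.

push(98): heap contents = [98]
pop() → 98: heap contents = []
push(60): heap contents = [60]
push(48): heap contents = [48, 60]
push(2): heap contents = [2, 48, 60]
push(42): heap contents = [2, 42, 48, 60]
pop() → 2: heap contents = [42, 48, 60]
pop() → 42: heap contents = [48, 60]
push(15): heap contents = [15, 48, 60]
pop() → 15: heap contents = [48, 60]
pop() → 48: heap contents = [60]
push(29): heap contents = [29, 60]
pop() → 29: heap contents = [60]
pop() → 60: heap contents = []

Answer: empty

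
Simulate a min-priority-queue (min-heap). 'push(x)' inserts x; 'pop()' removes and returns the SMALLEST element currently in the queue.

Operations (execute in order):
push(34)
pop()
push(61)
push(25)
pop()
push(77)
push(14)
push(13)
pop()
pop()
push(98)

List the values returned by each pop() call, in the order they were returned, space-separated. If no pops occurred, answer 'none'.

Answer: 34 25 13 14

Derivation:
push(34): heap contents = [34]
pop() → 34: heap contents = []
push(61): heap contents = [61]
push(25): heap contents = [25, 61]
pop() → 25: heap contents = [61]
push(77): heap contents = [61, 77]
push(14): heap contents = [14, 61, 77]
push(13): heap contents = [13, 14, 61, 77]
pop() → 13: heap contents = [14, 61, 77]
pop() → 14: heap contents = [61, 77]
push(98): heap contents = [61, 77, 98]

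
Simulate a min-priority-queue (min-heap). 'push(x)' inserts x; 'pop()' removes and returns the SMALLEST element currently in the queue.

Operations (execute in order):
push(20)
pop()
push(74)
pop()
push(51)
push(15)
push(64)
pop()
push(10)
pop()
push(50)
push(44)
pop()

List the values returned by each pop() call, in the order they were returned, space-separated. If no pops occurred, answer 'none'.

push(20): heap contents = [20]
pop() → 20: heap contents = []
push(74): heap contents = [74]
pop() → 74: heap contents = []
push(51): heap contents = [51]
push(15): heap contents = [15, 51]
push(64): heap contents = [15, 51, 64]
pop() → 15: heap contents = [51, 64]
push(10): heap contents = [10, 51, 64]
pop() → 10: heap contents = [51, 64]
push(50): heap contents = [50, 51, 64]
push(44): heap contents = [44, 50, 51, 64]
pop() → 44: heap contents = [50, 51, 64]

Answer: 20 74 15 10 44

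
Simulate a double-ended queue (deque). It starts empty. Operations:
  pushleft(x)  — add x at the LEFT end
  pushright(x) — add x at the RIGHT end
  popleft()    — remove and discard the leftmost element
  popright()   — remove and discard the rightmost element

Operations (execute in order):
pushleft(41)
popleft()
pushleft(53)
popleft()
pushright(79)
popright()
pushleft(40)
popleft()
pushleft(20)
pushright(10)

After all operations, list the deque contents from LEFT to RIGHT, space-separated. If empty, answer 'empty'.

Answer: 20 10

Derivation:
pushleft(41): [41]
popleft(): []
pushleft(53): [53]
popleft(): []
pushright(79): [79]
popright(): []
pushleft(40): [40]
popleft(): []
pushleft(20): [20]
pushright(10): [20, 10]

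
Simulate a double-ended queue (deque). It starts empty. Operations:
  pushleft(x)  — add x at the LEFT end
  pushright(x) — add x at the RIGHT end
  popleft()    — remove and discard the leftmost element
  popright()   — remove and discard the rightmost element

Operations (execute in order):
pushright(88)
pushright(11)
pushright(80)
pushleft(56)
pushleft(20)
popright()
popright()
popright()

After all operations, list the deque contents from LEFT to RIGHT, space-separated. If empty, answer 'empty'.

Answer: 20 56

Derivation:
pushright(88): [88]
pushright(11): [88, 11]
pushright(80): [88, 11, 80]
pushleft(56): [56, 88, 11, 80]
pushleft(20): [20, 56, 88, 11, 80]
popright(): [20, 56, 88, 11]
popright(): [20, 56, 88]
popright(): [20, 56]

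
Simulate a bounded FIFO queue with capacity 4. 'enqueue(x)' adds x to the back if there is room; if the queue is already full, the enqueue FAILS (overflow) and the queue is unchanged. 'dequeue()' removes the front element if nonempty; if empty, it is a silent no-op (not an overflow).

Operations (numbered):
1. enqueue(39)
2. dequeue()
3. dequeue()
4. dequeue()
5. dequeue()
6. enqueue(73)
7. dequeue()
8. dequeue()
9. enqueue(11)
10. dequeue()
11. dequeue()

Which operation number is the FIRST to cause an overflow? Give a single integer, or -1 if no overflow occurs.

1. enqueue(39): size=1
2. dequeue(): size=0
3. dequeue(): empty, no-op, size=0
4. dequeue(): empty, no-op, size=0
5. dequeue(): empty, no-op, size=0
6. enqueue(73): size=1
7. dequeue(): size=0
8. dequeue(): empty, no-op, size=0
9. enqueue(11): size=1
10. dequeue(): size=0
11. dequeue(): empty, no-op, size=0

Answer: -1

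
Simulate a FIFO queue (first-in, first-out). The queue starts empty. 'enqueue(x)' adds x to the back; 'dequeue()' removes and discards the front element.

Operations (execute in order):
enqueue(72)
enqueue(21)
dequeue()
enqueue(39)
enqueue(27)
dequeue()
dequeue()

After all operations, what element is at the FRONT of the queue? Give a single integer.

enqueue(72): queue = [72]
enqueue(21): queue = [72, 21]
dequeue(): queue = [21]
enqueue(39): queue = [21, 39]
enqueue(27): queue = [21, 39, 27]
dequeue(): queue = [39, 27]
dequeue(): queue = [27]

Answer: 27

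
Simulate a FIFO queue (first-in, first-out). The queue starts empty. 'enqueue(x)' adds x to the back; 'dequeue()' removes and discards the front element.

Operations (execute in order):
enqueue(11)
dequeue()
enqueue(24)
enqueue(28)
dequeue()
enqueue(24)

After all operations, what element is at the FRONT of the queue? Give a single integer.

enqueue(11): queue = [11]
dequeue(): queue = []
enqueue(24): queue = [24]
enqueue(28): queue = [24, 28]
dequeue(): queue = [28]
enqueue(24): queue = [28, 24]

Answer: 28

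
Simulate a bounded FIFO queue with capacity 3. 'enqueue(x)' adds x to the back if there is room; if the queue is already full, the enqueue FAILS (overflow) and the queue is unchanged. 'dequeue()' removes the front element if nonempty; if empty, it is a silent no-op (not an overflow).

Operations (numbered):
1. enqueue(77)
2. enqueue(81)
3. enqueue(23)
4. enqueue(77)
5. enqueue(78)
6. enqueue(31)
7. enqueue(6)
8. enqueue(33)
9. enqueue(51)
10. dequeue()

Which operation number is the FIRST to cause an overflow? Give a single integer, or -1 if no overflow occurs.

Answer: 4

Derivation:
1. enqueue(77): size=1
2. enqueue(81): size=2
3. enqueue(23): size=3
4. enqueue(77): size=3=cap → OVERFLOW (fail)
5. enqueue(78): size=3=cap → OVERFLOW (fail)
6. enqueue(31): size=3=cap → OVERFLOW (fail)
7. enqueue(6): size=3=cap → OVERFLOW (fail)
8. enqueue(33): size=3=cap → OVERFLOW (fail)
9. enqueue(51): size=3=cap → OVERFLOW (fail)
10. dequeue(): size=2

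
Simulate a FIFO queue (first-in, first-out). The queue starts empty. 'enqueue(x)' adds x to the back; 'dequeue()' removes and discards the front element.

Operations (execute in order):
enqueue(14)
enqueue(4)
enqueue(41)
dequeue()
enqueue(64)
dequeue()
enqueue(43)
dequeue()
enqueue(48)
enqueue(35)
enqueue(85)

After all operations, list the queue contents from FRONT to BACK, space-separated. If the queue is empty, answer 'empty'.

Answer: 64 43 48 35 85

Derivation:
enqueue(14): [14]
enqueue(4): [14, 4]
enqueue(41): [14, 4, 41]
dequeue(): [4, 41]
enqueue(64): [4, 41, 64]
dequeue(): [41, 64]
enqueue(43): [41, 64, 43]
dequeue(): [64, 43]
enqueue(48): [64, 43, 48]
enqueue(35): [64, 43, 48, 35]
enqueue(85): [64, 43, 48, 35, 85]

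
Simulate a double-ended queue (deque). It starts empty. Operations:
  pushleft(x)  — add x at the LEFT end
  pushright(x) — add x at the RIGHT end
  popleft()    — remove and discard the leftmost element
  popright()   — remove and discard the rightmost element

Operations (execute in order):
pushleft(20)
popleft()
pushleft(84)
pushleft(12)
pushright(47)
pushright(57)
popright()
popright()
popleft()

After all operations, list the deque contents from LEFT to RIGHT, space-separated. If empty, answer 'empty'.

pushleft(20): [20]
popleft(): []
pushleft(84): [84]
pushleft(12): [12, 84]
pushright(47): [12, 84, 47]
pushright(57): [12, 84, 47, 57]
popright(): [12, 84, 47]
popright(): [12, 84]
popleft(): [84]

Answer: 84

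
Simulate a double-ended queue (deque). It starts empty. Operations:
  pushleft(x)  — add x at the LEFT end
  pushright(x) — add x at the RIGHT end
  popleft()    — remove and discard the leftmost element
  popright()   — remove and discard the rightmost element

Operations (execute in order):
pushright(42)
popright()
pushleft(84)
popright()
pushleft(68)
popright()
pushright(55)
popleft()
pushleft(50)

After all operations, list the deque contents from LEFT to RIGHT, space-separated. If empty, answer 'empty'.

pushright(42): [42]
popright(): []
pushleft(84): [84]
popright(): []
pushleft(68): [68]
popright(): []
pushright(55): [55]
popleft(): []
pushleft(50): [50]

Answer: 50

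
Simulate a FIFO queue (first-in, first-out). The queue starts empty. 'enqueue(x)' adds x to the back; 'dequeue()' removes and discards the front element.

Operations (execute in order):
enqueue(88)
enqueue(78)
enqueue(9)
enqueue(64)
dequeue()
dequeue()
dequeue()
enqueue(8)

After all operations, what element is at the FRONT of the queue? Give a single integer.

enqueue(88): queue = [88]
enqueue(78): queue = [88, 78]
enqueue(9): queue = [88, 78, 9]
enqueue(64): queue = [88, 78, 9, 64]
dequeue(): queue = [78, 9, 64]
dequeue(): queue = [9, 64]
dequeue(): queue = [64]
enqueue(8): queue = [64, 8]

Answer: 64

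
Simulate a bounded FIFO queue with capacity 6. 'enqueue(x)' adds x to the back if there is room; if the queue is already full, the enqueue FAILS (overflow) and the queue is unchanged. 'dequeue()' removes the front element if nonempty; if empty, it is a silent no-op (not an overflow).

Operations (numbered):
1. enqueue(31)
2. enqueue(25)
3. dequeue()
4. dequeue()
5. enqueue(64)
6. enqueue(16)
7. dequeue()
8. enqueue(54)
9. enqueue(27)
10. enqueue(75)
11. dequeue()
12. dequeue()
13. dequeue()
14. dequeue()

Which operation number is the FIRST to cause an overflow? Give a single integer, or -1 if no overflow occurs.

Answer: -1

Derivation:
1. enqueue(31): size=1
2. enqueue(25): size=2
3. dequeue(): size=1
4. dequeue(): size=0
5. enqueue(64): size=1
6. enqueue(16): size=2
7. dequeue(): size=1
8. enqueue(54): size=2
9. enqueue(27): size=3
10. enqueue(75): size=4
11. dequeue(): size=3
12. dequeue(): size=2
13. dequeue(): size=1
14. dequeue(): size=0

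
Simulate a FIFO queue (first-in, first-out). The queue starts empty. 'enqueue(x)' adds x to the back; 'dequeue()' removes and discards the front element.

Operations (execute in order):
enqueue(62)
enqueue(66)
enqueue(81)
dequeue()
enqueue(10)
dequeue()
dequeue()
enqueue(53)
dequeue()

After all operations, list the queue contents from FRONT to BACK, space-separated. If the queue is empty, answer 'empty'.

Answer: 53

Derivation:
enqueue(62): [62]
enqueue(66): [62, 66]
enqueue(81): [62, 66, 81]
dequeue(): [66, 81]
enqueue(10): [66, 81, 10]
dequeue(): [81, 10]
dequeue(): [10]
enqueue(53): [10, 53]
dequeue(): [53]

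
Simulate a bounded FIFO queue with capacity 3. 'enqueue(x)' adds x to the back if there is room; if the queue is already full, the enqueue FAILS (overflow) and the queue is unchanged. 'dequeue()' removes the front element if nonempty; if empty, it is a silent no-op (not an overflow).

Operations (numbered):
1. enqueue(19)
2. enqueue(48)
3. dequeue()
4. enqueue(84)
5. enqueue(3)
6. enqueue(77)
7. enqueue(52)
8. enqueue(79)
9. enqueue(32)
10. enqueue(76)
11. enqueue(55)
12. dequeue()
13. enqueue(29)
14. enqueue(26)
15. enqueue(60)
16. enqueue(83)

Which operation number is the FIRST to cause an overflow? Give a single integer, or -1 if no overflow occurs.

1. enqueue(19): size=1
2. enqueue(48): size=2
3. dequeue(): size=1
4. enqueue(84): size=2
5. enqueue(3): size=3
6. enqueue(77): size=3=cap → OVERFLOW (fail)
7. enqueue(52): size=3=cap → OVERFLOW (fail)
8. enqueue(79): size=3=cap → OVERFLOW (fail)
9. enqueue(32): size=3=cap → OVERFLOW (fail)
10. enqueue(76): size=3=cap → OVERFLOW (fail)
11. enqueue(55): size=3=cap → OVERFLOW (fail)
12. dequeue(): size=2
13. enqueue(29): size=3
14. enqueue(26): size=3=cap → OVERFLOW (fail)
15. enqueue(60): size=3=cap → OVERFLOW (fail)
16. enqueue(83): size=3=cap → OVERFLOW (fail)

Answer: 6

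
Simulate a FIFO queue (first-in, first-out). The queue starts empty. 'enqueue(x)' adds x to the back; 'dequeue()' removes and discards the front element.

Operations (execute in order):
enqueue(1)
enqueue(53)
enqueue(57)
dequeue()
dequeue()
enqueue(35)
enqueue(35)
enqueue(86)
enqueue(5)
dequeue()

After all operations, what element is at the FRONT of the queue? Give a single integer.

enqueue(1): queue = [1]
enqueue(53): queue = [1, 53]
enqueue(57): queue = [1, 53, 57]
dequeue(): queue = [53, 57]
dequeue(): queue = [57]
enqueue(35): queue = [57, 35]
enqueue(35): queue = [57, 35, 35]
enqueue(86): queue = [57, 35, 35, 86]
enqueue(5): queue = [57, 35, 35, 86, 5]
dequeue(): queue = [35, 35, 86, 5]

Answer: 35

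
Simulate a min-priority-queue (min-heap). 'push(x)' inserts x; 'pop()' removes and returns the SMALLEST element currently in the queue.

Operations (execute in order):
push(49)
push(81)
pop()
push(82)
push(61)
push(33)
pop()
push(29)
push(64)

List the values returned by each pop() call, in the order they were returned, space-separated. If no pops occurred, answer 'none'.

Answer: 49 33

Derivation:
push(49): heap contents = [49]
push(81): heap contents = [49, 81]
pop() → 49: heap contents = [81]
push(82): heap contents = [81, 82]
push(61): heap contents = [61, 81, 82]
push(33): heap contents = [33, 61, 81, 82]
pop() → 33: heap contents = [61, 81, 82]
push(29): heap contents = [29, 61, 81, 82]
push(64): heap contents = [29, 61, 64, 81, 82]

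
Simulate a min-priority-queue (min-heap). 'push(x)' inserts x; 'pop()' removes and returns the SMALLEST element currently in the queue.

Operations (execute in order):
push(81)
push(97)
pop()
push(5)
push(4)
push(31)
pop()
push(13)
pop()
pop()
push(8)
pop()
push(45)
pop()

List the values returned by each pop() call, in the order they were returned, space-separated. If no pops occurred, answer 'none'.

push(81): heap contents = [81]
push(97): heap contents = [81, 97]
pop() → 81: heap contents = [97]
push(5): heap contents = [5, 97]
push(4): heap contents = [4, 5, 97]
push(31): heap contents = [4, 5, 31, 97]
pop() → 4: heap contents = [5, 31, 97]
push(13): heap contents = [5, 13, 31, 97]
pop() → 5: heap contents = [13, 31, 97]
pop() → 13: heap contents = [31, 97]
push(8): heap contents = [8, 31, 97]
pop() → 8: heap contents = [31, 97]
push(45): heap contents = [31, 45, 97]
pop() → 31: heap contents = [45, 97]

Answer: 81 4 5 13 8 31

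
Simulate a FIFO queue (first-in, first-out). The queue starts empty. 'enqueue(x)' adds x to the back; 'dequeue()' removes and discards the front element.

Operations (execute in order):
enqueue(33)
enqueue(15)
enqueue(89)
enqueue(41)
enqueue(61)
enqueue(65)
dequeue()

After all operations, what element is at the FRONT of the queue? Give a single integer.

Answer: 15

Derivation:
enqueue(33): queue = [33]
enqueue(15): queue = [33, 15]
enqueue(89): queue = [33, 15, 89]
enqueue(41): queue = [33, 15, 89, 41]
enqueue(61): queue = [33, 15, 89, 41, 61]
enqueue(65): queue = [33, 15, 89, 41, 61, 65]
dequeue(): queue = [15, 89, 41, 61, 65]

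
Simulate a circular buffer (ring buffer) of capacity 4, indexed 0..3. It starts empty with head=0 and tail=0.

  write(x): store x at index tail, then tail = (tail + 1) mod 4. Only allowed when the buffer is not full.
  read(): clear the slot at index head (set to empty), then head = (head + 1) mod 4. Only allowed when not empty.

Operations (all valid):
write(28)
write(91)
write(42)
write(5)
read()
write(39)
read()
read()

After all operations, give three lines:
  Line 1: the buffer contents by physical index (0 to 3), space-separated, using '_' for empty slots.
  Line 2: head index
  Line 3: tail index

Answer: 39 _ _ 5
3
1

Derivation:
write(28): buf=[28 _ _ _], head=0, tail=1, size=1
write(91): buf=[28 91 _ _], head=0, tail=2, size=2
write(42): buf=[28 91 42 _], head=0, tail=3, size=3
write(5): buf=[28 91 42 5], head=0, tail=0, size=4
read(): buf=[_ 91 42 5], head=1, tail=0, size=3
write(39): buf=[39 91 42 5], head=1, tail=1, size=4
read(): buf=[39 _ 42 5], head=2, tail=1, size=3
read(): buf=[39 _ _ 5], head=3, tail=1, size=2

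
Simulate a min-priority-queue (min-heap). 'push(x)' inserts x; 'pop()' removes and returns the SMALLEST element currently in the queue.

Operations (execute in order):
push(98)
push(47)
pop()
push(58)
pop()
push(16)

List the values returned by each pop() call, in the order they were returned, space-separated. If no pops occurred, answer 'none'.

push(98): heap contents = [98]
push(47): heap contents = [47, 98]
pop() → 47: heap contents = [98]
push(58): heap contents = [58, 98]
pop() → 58: heap contents = [98]
push(16): heap contents = [16, 98]

Answer: 47 58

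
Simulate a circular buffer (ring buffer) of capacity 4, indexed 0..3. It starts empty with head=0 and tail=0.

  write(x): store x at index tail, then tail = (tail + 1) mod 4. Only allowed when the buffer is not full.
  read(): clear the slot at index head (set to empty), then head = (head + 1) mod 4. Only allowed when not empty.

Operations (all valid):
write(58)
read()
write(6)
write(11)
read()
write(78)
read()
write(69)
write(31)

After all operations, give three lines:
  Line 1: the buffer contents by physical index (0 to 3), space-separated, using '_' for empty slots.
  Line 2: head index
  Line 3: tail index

Answer: 69 31 _ 78
3
2

Derivation:
write(58): buf=[58 _ _ _], head=0, tail=1, size=1
read(): buf=[_ _ _ _], head=1, tail=1, size=0
write(6): buf=[_ 6 _ _], head=1, tail=2, size=1
write(11): buf=[_ 6 11 _], head=1, tail=3, size=2
read(): buf=[_ _ 11 _], head=2, tail=3, size=1
write(78): buf=[_ _ 11 78], head=2, tail=0, size=2
read(): buf=[_ _ _ 78], head=3, tail=0, size=1
write(69): buf=[69 _ _ 78], head=3, tail=1, size=2
write(31): buf=[69 31 _ 78], head=3, tail=2, size=3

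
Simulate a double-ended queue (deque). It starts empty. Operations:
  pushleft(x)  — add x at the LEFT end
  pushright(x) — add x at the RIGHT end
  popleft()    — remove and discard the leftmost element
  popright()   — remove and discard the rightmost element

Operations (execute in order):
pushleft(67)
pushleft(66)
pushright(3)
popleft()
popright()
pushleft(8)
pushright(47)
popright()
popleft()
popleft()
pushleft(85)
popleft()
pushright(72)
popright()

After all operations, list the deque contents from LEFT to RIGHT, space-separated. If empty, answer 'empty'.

Answer: empty

Derivation:
pushleft(67): [67]
pushleft(66): [66, 67]
pushright(3): [66, 67, 3]
popleft(): [67, 3]
popright(): [67]
pushleft(8): [8, 67]
pushright(47): [8, 67, 47]
popright(): [8, 67]
popleft(): [67]
popleft(): []
pushleft(85): [85]
popleft(): []
pushright(72): [72]
popright(): []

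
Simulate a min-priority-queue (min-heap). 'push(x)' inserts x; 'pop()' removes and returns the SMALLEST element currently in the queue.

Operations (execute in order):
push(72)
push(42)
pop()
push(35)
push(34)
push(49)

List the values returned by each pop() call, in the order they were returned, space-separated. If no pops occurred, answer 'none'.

Answer: 42

Derivation:
push(72): heap contents = [72]
push(42): heap contents = [42, 72]
pop() → 42: heap contents = [72]
push(35): heap contents = [35, 72]
push(34): heap contents = [34, 35, 72]
push(49): heap contents = [34, 35, 49, 72]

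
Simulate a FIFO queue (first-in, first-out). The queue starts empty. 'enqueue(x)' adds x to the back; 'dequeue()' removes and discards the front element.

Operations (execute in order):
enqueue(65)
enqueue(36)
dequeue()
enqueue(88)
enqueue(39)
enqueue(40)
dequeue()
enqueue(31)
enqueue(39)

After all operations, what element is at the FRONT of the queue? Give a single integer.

Answer: 88

Derivation:
enqueue(65): queue = [65]
enqueue(36): queue = [65, 36]
dequeue(): queue = [36]
enqueue(88): queue = [36, 88]
enqueue(39): queue = [36, 88, 39]
enqueue(40): queue = [36, 88, 39, 40]
dequeue(): queue = [88, 39, 40]
enqueue(31): queue = [88, 39, 40, 31]
enqueue(39): queue = [88, 39, 40, 31, 39]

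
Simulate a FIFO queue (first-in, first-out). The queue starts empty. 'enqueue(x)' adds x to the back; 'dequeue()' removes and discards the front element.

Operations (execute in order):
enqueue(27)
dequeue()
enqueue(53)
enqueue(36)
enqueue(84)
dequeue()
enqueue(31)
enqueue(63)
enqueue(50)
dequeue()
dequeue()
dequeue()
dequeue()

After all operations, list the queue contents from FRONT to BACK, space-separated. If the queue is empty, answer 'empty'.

Answer: 50

Derivation:
enqueue(27): [27]
dequeue(): []
enqueue(53): [53]
enqueue(36): [53, 36]
enqueue(84): [53, 36, 84]
dequeue(): [36, 84]
enqueue(31): [36, 84, 31]
enqueue(63): [36, 84, 31, 63]
enqueue(50): [36, 84, 31, 63, 50]
dequeue(): [84, 31, 63, 50]
dequeue(): [31, 63, 50]
dequeue(): [63, 50]
dequeue(): [50]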